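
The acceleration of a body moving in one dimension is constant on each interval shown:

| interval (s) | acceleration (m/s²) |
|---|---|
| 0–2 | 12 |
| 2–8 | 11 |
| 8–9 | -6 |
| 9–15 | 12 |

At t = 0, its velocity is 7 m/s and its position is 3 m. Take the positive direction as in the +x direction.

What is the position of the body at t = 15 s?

On each constant-a segment, Δv = aΔt and Δx = v₀Δt + ½aΔt²; chain segment to segment.
0–2 s: v starts 7 m/s; Δx = 7·2 + ½·12·2² = 38 m; v ends 31 m/s.
2–8 s: v starts 31 m/s; Δx = 31·6 + ½·11·6² = 384 m; v ends 97 m/s.
8–9 s: v starts 97 m/s; Δx = 97·1 + ½·-6·1² = 94 m; v ends 91 m/s.
9–15 s: v starts 91 m/s; Δx = 91·6 + ½·12·6² = 762 m; v ends 163 m/s.
x(15) = 3 + Σ Δx = 1281 m.

1281 m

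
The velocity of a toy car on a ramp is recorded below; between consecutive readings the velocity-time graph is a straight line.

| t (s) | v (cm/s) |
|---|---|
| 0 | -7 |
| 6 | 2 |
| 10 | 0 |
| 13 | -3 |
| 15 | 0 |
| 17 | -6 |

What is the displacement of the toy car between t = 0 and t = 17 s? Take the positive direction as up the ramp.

Displacement is the signed area under the v-t curve.
0–6 s: ½(-7 + 2)(6) = -15 cm
6–10 s: ½(2 + 0)(4) = 4 cm
10–13 s: ½(0 + -3)(3) = -4.5 cm
13–15 s: ½(-3 + 0)(2) = -3 cm
15–17 s: ½(0 + -6)(2) = -6 cm
Net displacement = -24.5 cm

-24.5 cm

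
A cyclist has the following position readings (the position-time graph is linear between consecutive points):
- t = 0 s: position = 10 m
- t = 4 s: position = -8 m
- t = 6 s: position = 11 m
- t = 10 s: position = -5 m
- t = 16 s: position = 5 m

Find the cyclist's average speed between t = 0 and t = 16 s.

3.9375 m/s

Average speed = (total path length)/(elapsed time); on a piecewise-linear x-t graph the path length is Σ|Δx|.
0–4 s: |Δx| = |-8 − 10| = 18 m
4–6 s: |Δx| = |11 − -8| = 19 m
6–10 s: |Δx| = |-5 − 11| = 16 m
10–16 s: |Δx| = |5 − -5| = 10 m
Total path = 63 m; average speed = 63/16 = 3.9375 m/s.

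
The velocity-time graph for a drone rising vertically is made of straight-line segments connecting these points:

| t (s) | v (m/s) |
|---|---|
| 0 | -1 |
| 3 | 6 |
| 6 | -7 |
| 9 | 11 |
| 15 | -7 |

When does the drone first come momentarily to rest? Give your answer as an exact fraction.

t = 3/7 s

v changes sign on 0–3 s (from -1 to 6); the graph is linear there, so v = 0 at t = 0 + (1)·(3 − 0)/(6 − -1) = 3/7 s.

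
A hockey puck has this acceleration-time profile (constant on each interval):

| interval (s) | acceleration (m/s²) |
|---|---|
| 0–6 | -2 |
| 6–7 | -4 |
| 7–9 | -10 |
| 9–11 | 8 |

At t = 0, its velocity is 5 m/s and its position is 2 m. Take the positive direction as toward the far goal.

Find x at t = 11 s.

On each constant-a segment, Δv = aΔt and Δx = v₀Δt + ½aΔt²; chain segment to segment.
0–6 s: v starts 5 m/s; Δx = 5·6 + ½·-2·6² = -6 m; v ends -7 m/s.
6–7 s: v starts -7 m/s; Δx = -7·1 + ½·-4·1² = -9 m; v ends -11 m/s.
7–9 s: v starts -11 m/s; Δx = -11·2 + ½·-10·2² = -42 m; v ends -31 m/s.
9–11 s: v starts -31 m/s; Δx = -31·2 + ½·8·2² = -46 m; v ends -15 m/s.
x(11) = 2 + Σ Δx = -101 m.

-101 m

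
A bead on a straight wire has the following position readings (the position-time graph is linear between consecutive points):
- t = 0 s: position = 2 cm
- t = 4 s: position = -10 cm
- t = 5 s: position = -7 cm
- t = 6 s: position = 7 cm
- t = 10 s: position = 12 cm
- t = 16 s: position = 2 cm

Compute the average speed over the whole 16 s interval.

Average speed = (total path length)/(elapsed time); on a piecewise-linear x-t graph the path length is Σ|Δx|.
0–4 s: |Δx| = |-10 − 2| = 12 cm
4–5 s: |Δx| = |-7 − -10| = 3 cm
5–6 s: |Δx| = |7 − -7| = 14 cm
6–10 s: |Δx| = |12 − 7| = 5 cm
10–16 s: |Δx| = |2 − 12| = 10 cm
Total path = 44 cm; average speed = 44/16 = 2.75 cm/s.

2.75 cm/s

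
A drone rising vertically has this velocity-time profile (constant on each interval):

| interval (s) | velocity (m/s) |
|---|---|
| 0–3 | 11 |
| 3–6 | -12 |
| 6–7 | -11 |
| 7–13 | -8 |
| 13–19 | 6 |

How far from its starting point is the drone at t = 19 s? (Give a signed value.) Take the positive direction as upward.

-26 m

Net displacement equals the area under the velocity-time graph (areas below the axis count negative).
0–3 s: 11 × 3 = 33 m
3–6 s: -12 × 3 = -36 m
6–7 s: -11 × 1 = -11 m
7–13 s: -8 × 6 = -48 m
13–19 s: 6 × 6 = 36 m
Net displacement = -26 m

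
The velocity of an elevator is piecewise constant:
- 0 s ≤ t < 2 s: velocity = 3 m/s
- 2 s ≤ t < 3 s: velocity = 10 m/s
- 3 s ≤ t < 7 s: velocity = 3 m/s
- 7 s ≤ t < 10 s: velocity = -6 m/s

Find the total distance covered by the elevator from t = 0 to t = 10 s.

46 m

Distance (not displacement) is the total path length: add the absolute areas under v-t.
0–2 s: |3| × 2 = 6 m
2–3 s: |10| × 1 = 10 m
3–7 s: |3| × 4 = 12 m
7–10 s: |-6| × 3 = 18 m
Total distance = 46 m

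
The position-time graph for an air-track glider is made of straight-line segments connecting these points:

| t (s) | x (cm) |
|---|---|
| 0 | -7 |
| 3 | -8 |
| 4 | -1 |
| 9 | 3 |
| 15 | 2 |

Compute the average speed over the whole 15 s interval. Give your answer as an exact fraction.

Average speed = (total path length)/(elapsed time); on a piecewise-linear x-t graph the path length is Σ|Δx|.
0–3 s: |Δx| = |-8 − -7| = 1 cm
3–4 s: |Δx| = |-1 − -8| = 7 cm
4–9 s: |Δx| = |3 − -1| = 4 cm
9–15 s: |Δx| = |2 − 3| = 1 cm
Total path = 13 cm; average speed = 13/15 = 13/15 cm/s.

13/15 cm/s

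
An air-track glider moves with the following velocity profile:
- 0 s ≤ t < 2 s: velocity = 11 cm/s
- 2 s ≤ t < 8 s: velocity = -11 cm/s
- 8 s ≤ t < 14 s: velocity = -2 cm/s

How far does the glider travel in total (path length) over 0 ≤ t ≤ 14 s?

Distance (not displacement) is the total path length: add the absolute areas under v-t.
0–2 s: |11| × 2 = 22 cm
2–8 s: |-11| × 6 = 66 cm
8–14 s: |-2| × 6 = 12 cm
Total distance = 100 cm

100 cm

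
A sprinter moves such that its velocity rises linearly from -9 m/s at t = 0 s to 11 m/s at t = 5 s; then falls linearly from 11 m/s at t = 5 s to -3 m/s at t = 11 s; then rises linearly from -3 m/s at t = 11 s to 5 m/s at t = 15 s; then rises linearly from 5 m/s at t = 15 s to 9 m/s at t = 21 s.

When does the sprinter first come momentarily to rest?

t = 2.25 s

v changes sign on 0–5 s (from -9 to 11); the graph is linear there, so v = 0 at t = 0 + (9)·(5 − 0)/(11 − -9) = 2.25 s.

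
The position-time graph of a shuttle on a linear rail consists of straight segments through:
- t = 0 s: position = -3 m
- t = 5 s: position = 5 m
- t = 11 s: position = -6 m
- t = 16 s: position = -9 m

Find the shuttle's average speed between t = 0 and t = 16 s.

1.375 m/s

Average speed = (total path length)/(elapsed time); on a piecewise-linear x-t graph the path length is Σ|Δx|.
0–5 s: |Δx| = |5 − -3| = 8 m
5–11 s: |Δx| = |-6 − 5| = 11 m
11–16 s: |Δx| = |-9 − -6| = 3 m
Total path = 22 m; average speed = 22/16 = 1.375 m/s.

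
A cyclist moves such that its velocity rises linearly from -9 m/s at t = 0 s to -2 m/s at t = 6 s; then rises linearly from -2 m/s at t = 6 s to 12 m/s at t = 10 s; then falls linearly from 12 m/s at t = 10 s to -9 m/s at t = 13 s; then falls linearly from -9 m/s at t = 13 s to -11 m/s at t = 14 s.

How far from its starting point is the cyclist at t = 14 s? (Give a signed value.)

Displacement is the signed area under the v-t curve.
0–6 s: ½(-9 + -2)(6) = -33 m
6–10 s: ½(-2 + 12)(4) = 20 m
10–13 s: ½(12 + -9)(3) = 4.5 m
13–14 s: ½(-9 + -11)(1) = -10 m
Net displacement = -18.5 m

-18.5 m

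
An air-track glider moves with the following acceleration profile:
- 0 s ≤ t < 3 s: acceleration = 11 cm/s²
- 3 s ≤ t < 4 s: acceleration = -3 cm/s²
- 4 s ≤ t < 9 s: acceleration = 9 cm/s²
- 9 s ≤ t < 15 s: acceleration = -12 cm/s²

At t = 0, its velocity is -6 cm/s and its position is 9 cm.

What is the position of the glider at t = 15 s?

On each constant-a segment, Δv = aΔt and Δx = v₀Δt + ½aΔt²; chain segment to segment.
0–3 s: v starts -6 cm/s; Δx = -6·3 + ½·11·3² = 31.5 cm; v ends 27 cm/s.
3–4 s: v starts 27 cm/s; Δx = 27·1 + ½·-3·1² = 25.5 cm; v ends 24 cm/s.
4–9 s: v starts 24 cm/s; Δx = 24·5 + ½·9·5² = 232.5 cm; v ends 69 cm/s.
9–15 s: v starts 69 cm/s; Δx = 69·6 + ½·-12·6² = 198 cm; v ends -3 cm/s.
x(15) = 9 + Σ Δx = 496.5 cm.

496.5 cm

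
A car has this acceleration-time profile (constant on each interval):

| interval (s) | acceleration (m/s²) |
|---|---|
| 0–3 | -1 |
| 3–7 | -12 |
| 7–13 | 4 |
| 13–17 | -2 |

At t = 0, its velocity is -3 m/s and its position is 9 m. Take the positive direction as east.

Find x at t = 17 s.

On each constant-a segment, Δv = aΔt and Δx = v₀Δt + ½aΔt²; chain segment to segment.
0–3 s: v starts -3 m/s; Δx = -3·3 + ½·-1·3² = -13.5 m; v ends -6 m/s.
3–7 s: v starts -6 m/s; Δx = -6·4 + ½·-12·4² = -120 m; v ends -54 m/s.
7–13 s: v starts -54 m/s; Δx = -54·6 + ½·4·6² = -252 m; v ends -30 m/s.
13–17 s: v starts -30 m/s; Δx = -30·4 + ½·-2·4² = -136 m; v ends -38 m/s.
x(17) = 9 + Σ Δx = -512.5 m.

-512.5 m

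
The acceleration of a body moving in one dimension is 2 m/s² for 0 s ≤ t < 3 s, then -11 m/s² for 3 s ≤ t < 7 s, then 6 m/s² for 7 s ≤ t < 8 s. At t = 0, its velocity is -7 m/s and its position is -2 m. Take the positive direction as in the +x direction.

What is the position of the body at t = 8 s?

On each constant-a segment, Δv = aΔt and Δx = v₀Δt + ½aΔt²; chain segment to segment.
0–3 s: v starts -7 m/s; Δx = -7·3 + ½·2·3² = -12 m; v ends -1 m/s.
3–7 s: v starts -1 m/s; Δx = -1·4 + ½·-11·4² = -92 m; v ends -45 m/s.
7–8 s: v starts -45 m/s; Δx = -45·1 + ½·6·1² = -42 m; v ends -39 m/s.
x(8) = -2 + Σ Δx = -148 m.

-148 m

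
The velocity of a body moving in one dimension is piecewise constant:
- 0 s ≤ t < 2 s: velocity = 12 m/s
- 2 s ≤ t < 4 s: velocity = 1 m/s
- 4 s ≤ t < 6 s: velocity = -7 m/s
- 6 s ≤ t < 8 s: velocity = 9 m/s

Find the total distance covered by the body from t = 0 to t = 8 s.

58 m

Distance (not displacement) is the total path length: add the absolute areas under v-t.
0–2 s: |12| × 2 = 24 m
2–4 s: |1| × 2 = 2 m
4–6 s: |-7| × 2 = 14 m
6–8 s: |9| × 2 = 18 m
Total distance = 58 m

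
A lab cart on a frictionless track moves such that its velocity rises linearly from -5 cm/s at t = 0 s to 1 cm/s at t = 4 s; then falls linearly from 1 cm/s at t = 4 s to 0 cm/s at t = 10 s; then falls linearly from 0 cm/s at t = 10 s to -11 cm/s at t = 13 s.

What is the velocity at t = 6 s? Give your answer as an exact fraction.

2/3 cm/s

On 4–10 s the graph is linear from 1 to 0 cm/s: v(6) = 1 + (0 − 1)·(6 − 4)/(10 − 4) = 2/3 cm/s.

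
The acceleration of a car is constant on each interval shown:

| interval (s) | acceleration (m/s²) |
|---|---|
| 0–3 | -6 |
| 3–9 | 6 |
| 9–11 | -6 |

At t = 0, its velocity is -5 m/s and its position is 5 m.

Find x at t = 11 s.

On each constant-a segment, Δv = aΔt and Δx = v₀Δt + ½aΔt²; chain segment to segment.
0–3 s: v starts -5 m/s; Δx = -5·3 + ½·-6·3² = -42 m; v ends -23 m/s.
3–9 s: v starts -23 m/s; Δx = -23·6 + ½·6·6² = -30 m; v ends 13 m/s.
9–11 s: v starts 13 m/s; Δx = 13·2 + ½·-6·2² = 14 m; v ends 1 m/s.
x(11) = 5 + Σ Δx = -53 m.

-53 m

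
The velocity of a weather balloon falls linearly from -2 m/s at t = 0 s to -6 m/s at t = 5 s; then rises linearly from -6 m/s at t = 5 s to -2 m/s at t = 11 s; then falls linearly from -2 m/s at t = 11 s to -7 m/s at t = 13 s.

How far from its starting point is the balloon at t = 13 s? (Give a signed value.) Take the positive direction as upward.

-53 m

Displacement is the signed area under the v-t curve.
0–5 s: ½(-2 + -6)(5) = -20 m
5–11 s: ½(-6 + -2)(6) = -24 m
11–13 s: ½(-2 + -7)(2) = -9 m
Net displacement = -53 m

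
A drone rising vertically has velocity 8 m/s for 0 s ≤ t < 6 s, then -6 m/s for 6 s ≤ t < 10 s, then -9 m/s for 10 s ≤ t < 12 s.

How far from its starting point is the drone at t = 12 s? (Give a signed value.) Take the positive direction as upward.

Net displacement equals the area under the velocity-time graph (areas below the axis count negative).
0–6 s: 8 × 6 = 48 m
6–10 s: -6 × 4 = -24 m
10–12 s: -9 × 2 = -18 m
Net displacement = 6 m

6 m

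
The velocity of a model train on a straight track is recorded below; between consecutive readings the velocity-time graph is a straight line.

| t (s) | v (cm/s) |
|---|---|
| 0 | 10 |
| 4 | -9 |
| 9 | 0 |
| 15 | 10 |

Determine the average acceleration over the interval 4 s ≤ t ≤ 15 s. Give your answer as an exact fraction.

19/11 cm/s²

Average acceleration = Δv/Δt = (10 − -9)/(15 − 4) = 19/11 cm/s².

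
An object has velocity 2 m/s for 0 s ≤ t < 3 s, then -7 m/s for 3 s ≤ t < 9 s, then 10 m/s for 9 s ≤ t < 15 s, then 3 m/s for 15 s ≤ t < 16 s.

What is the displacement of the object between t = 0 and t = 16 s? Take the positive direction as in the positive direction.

Displacement is the signed area under the v-t curve.
0–3 s: 2 × 3 = 6 m
3–9 s: -7 × 6 = -42 m
9–15 s: 10 × 6 = 60 m
15–16 s: 3 × 1 = 3 m
Net displacement = 27 m

27 m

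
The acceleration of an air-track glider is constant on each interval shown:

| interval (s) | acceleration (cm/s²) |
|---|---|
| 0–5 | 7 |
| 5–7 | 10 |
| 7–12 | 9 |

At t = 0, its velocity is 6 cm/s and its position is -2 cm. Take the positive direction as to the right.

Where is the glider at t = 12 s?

635 cm

On each constant-a segment, Δv = aΔt and Δx = v₀Δt + ½aΔt²; chain segment to segment.
0–5 s: v starts 6 cm/s; Δx = 6·5 + ½·7·5² = 117.5 cm; v ends 41 cm/s.
5–7 s: v starts 41 cm/s; Δx = 41·2 + ½·10·2² = 102 cm; v ends 61 cm/s.
7–12 s: v starts 61 cm/s; Δx = 61·5 + ½·9·5² = 417.5 cm; v ends 106 cm/s.
x(12) = -2 + Σ Δx = 635 cm.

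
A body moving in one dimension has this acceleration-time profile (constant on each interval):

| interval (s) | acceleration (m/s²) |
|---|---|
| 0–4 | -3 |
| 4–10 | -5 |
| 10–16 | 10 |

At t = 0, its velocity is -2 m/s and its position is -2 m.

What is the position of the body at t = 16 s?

On each constant-a segment, Δv = aΔt and Δx = v₀Δt + ½aΔt²; chain segment to segment.
0–4 s: v starts -2 m/s; Δx = -2·4 + ½·-3·4² = -32 m; v ends -14 m/s.
4–10 s: v starts -14 m/s; Δx = -14·6 + ½·-5·6² = -174 m; v ends -44 m/s.
10–16 s: v starts -44 m/s; Δx = -44·6 + ½·10·6² = -84 m; v ends 16 m/s.
x(16) = -2 + Σ Δx = -292 m.

-292 m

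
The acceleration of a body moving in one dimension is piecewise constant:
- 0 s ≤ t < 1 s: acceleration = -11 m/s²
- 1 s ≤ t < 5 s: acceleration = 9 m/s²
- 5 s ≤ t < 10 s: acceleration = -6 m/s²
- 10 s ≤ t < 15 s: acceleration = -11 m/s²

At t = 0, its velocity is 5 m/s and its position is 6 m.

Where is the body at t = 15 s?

-9 m

On each constant-a segment, Δv = aΔt and Δx = v₀Δt + ½aΔt²; chain segment to segment.
0–1 s: v starts 5 m/s; Δx = 5·1 + ½·-11·1² = -0.5 m; v ends -6 m/s.
1–5 s: v starts -6 m/s; Δx = -6·4 + ½·9·4² = 48 m; v ends 30 m/s.
5–10 s: v starts 30 m/s; Δx = 30·5 + ½·-6·5² = 75 m; v ends 0 m/s.
10–15 s: v starts 0 m/s; Δx = 0·5 + ½·-11·5² = -137.5 m; v ends -55 m/s.
x(15) = 6 + Σ Δx = -9 m.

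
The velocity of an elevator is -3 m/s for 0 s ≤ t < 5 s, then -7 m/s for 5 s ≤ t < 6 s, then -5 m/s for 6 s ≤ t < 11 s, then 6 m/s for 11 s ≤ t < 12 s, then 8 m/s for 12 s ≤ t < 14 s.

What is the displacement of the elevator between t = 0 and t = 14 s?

Net displacement equals the area under the velocity-time graph (areas below the axis count negative).
0–5 s: -3 × 5 = -15 m
5–6 s: -7 × 1 = -7 m
6–11 s: -5 × 5 = -25 m
11–12 s: 6 × 1 = 6 m
12–14 s: 8 × 2 = 16 m
Net displacement = -25 m

-25 m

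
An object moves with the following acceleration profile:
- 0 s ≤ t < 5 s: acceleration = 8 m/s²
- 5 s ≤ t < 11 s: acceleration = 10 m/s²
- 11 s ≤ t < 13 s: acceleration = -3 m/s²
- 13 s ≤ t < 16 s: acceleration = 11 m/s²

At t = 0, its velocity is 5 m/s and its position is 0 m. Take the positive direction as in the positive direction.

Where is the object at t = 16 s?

1125.5 m

On each constant-a segment, Δv = aΔt and Δx = v₀Δt + ½aΔt²; chain segment to segment.
0–5 s: v starts 5 m/s; Δx = 5·5 + ½·8·5² = 125 m; v ends 45 m/s.
5–11 s: v starts 45 m/s; Δx = 45·6 + ½·10·6² = 450 m; v ends 105 m/s.
11–13 s: v starts 105 m/s; Δx = 105·2 + ½·-3·2² = 204 m; v ends 99 m/s.
13–16 s: v starts 99 m/s; Δx = 99·3 + ½·11·3² = 346.5 m; v ends 132 m/s.
x(16) = 0 + Σ Δx = 1125.5 m.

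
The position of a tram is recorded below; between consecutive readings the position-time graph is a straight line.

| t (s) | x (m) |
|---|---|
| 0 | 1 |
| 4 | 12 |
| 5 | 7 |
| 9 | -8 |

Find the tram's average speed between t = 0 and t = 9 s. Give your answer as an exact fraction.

31/9 m/s

Average speed = (total path length)/(elapsed time); on a piecewise-linear x-t graph the path length is Σ|Δx|.
0–4 s: |Δx| = |12 − 1| = 11 m
4–5 s: |Δx| = |7 − 12| = 5 m
5–9 s: |Δx| = |-8 − 7| = 15 m
Total path = 31 m; average speed = 31/9 = 31/9 m/s.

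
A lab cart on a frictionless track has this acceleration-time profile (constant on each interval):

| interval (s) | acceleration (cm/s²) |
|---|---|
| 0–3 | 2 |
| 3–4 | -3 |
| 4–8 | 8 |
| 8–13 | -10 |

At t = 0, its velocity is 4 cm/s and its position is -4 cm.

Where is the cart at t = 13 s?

On each constant-a segment, Δv = aΔt and Δx = v₀Δt + ½aΔt²; chain segment to segment.
0–3 s: v starts 4 cm/s; Δx = 4·3 + ½·2·3² = 21 cm; v ends 10 cm/s.
3–4 s: v starts 10 cm/s; Δx = 10·1 + ½·-3·1² = 8.5 cm; v ends 7 cm/s.
4–8 s: v starts 7 cm/s; Δx = 7·4 + ½·8·4² = 92 cm; v ends 39 cm/s.
8–13 s: v starts 39 cm/s; Δx = 39·5 + ½·-10·5² = 70 cm; v ends -11 cm/s.
x(13) = -4 + Σ Δx = 187.5 cm.

187.5 cm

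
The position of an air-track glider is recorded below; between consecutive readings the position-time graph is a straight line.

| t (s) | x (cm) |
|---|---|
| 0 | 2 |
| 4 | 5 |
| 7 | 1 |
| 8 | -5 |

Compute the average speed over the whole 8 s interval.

Average speed = (total path length)/(elapsed time); on a piecewise-linear x-t graph the path length is Σ|Δx|.
0–4 s: |Δx| = |5 − 2| = 3 cm
4–7 s: |Δx| = |1 − 5| = 4 cm
7–8 s: |Δx| = |-5 − 1| = 6 cm
Total path = 13 cm; average speed = 13/8 = 1.625 cm/s.

1.625 cm/s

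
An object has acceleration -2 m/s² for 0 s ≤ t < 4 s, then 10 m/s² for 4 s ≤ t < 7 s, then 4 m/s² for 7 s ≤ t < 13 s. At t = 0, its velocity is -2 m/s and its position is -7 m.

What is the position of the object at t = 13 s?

On each constant-a segment, Δv = aΔt and Δx = v₀Δt + ½aΔt²; chain segment to segment.
0–4 s: v starts -2 m/s; Δx = -2·4 + ½·-2·4² = -24 m; v ends -10 m/s.
4–7 s: v starts -10 m/s; Δx = -10·3 + ½·10·3² = 15 m; v ends 20 m/s.
7–13 s: v starts 20 m/s; Δx = 20·6 + ½·4·6² = 192 m; v ends 44 m/s.
x(13) = -7 + Σ Δx = 176 m.

176 m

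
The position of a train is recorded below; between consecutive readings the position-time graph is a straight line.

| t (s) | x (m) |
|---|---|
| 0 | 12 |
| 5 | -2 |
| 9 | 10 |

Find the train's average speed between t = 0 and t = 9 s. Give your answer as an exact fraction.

26/9 m/s

Average speed = (total path length)/(elapsed time); on a piecewise-linear x-t graph the path length is Σ|Δx|.
0–5 s: |Δx| = |-2 − 12| = 14 m
5–9 s: |Δx| = |10 − -2| = 12 m
Total path = 26 m; average speed = 26/9 = 26/9 m/s.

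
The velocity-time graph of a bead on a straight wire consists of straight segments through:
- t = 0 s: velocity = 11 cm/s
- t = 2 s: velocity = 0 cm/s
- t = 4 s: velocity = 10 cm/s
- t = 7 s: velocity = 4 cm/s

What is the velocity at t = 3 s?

5 cm/s

On 2–4 s the graph is linear from 0 to 10 cm/s: v(3) = 0 + (10 − 0)·(3 − 2)/(4 − 2) = 5 cm/s.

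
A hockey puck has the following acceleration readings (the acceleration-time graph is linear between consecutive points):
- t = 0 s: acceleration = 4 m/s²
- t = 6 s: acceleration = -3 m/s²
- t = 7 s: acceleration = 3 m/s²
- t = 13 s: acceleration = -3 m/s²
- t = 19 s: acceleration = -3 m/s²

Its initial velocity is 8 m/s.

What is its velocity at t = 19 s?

Δv equals the area under the a-t graph; then v = v₀ + Δv.
0–6 s: ½(4 + -3)(6) = 3 m/s
6–7 s: ½(-3 + 3)(1) = 0 m/s
7–13 s: ½(3 + -3)(6) = 0 m/s
13–19 s: -3 × 6 = -18 m/s
Δv = -15 m/s, so v(19) = 8 + (-15) = -7 m/s.

-7 m/s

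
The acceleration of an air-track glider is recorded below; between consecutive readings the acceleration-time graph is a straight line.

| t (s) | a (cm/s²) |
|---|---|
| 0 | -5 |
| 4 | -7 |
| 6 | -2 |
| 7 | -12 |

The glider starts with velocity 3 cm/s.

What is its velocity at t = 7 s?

-37 cm/s

Δv equals the area under the a-t graph; then v = v₀ + Δv.
0–4 s: ½(-5 + -7)(4) = -24 cm/s
4–6 s: ½(-7 + -2)(2) = -9 cm/s
6–7 s: ½(-2 + -12)(1) = -7 cm/s
Δv = -40 cm/s, so v(7) = 3 + (-40) = -37 cm/s.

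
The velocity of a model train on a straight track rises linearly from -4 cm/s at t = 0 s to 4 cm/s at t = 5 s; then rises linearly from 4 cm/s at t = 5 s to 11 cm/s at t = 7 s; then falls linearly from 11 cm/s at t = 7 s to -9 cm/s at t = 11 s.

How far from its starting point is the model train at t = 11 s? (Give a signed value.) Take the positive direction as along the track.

Net displacement equals the area under the velocity-time graph (areas below the axis count negative).
0–5 s: ½(-4 + 4)(5) = 0 cm
5–7 s: ½(4 + 11)(2) = 15 cm
7–11 s: ½(11 + -9)(4) = 4 cm
Net displacement = 19 cm

19 cm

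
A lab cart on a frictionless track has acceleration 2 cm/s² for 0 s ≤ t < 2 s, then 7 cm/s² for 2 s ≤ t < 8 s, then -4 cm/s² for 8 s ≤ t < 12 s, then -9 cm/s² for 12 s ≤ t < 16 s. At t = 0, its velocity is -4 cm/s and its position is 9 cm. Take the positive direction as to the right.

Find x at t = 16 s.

299 cm

On each constant-a segment, Δv = aΔt and Δx = v₀Δt + ½aΔt²; chain segment to segment.
0–2 s: v starts -4 cm/s; Δx = -4·2 + ½·2·2² = -4 cm; v ends 0 cm/s.
2–8 s: v starts 0 cm/s; Δx = 0·6 + ½·7·6² = 126 cm; v ends 42 cm/s.
8–12 s: v starts 42 cm/s; Δx = 42·4 + ½·-4·4² = 136 cm; v ends 26 cm/s.
12–16 s: v starts 26 cm/s; Δx = 26·4 + ½·-9·4² = 32 cm; v ends -10 cm/s.
x(16) = 9 + Σ Δx = 299 cm.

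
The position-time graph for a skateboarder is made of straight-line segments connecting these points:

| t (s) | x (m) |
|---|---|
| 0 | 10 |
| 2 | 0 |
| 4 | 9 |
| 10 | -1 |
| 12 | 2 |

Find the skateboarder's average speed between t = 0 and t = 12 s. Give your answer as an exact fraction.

Average speed = (total path length)/(elapsed time); on a piecewise-linear x-t graph the path length is Σ|Δx|.
0–2 s: |Δx| = |0 − 10| = 10 m
2–4 s: |Δx| = |9 − 0| = 9 m
4–10 s: |Δx| = |-1 − 9| = 10 m
10–12 s: |Δx| = |2 − -1| = 3 m
Total path = 32 m; average speed = 32/12 = 8/3 m/s.

8/3 m/s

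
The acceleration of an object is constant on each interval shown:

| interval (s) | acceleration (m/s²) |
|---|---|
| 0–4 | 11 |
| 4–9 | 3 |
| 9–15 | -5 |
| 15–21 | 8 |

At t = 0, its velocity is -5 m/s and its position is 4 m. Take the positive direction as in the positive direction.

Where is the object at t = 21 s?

On each constant-a segment, Δv = aΔt and Δx = v₀Δt + ½aΔt²; chain segment to segment.
0–4 s: v starts -5 m/s; Δx = -5·4 + ½·11·4² = 68 m; v ends 39 m/s.
4–9 s: v starts 39 m/s; Δx = 39·5 + ½·3·5² = 232.5 m; v ends 54 m/s.
9–15 s: v starts 54 m/s; Δx = 54·6 + ½·-5·6² = 234 m; v ends 24 m/s.
15–21 s: v starts 24 m/s; Δx = 24·6 + ½·8·6² = 288 m; v ends 72 m/s.
x(21) = 4 + Σ Δx = 826.5 m.

826.5 m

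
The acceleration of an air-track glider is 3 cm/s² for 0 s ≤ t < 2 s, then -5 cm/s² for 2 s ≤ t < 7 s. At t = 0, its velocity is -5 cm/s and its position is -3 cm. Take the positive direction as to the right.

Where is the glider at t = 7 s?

On each constant-a segment, Δv = aΔt and Δx = v₀Δt + ½aΔt²; chain segment to segment.
0–2 s: v starts -5 cm/s; Δx = -5·2 + ½·3·2² = -4 cm; v ends 1 cm/s.
2–7 s: v starts 1 cm/s; Δx = 1·5 + ½·-5·5² = -57.5 cm; v ends -24 cm/s.
x(7) = -3 + Σ Δx = -64.5 cm.

-64.5 cm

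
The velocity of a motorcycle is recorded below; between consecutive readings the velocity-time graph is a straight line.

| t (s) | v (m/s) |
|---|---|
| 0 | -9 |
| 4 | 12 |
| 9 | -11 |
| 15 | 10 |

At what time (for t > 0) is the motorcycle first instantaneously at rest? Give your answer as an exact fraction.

v changes sign on 0–4 s (from -9 to 12); the graph is linear there, so v = 0 at t = 0 + (9)·(4 − 0)/(12 − -9) = 12/7 s.

t = 12/7 s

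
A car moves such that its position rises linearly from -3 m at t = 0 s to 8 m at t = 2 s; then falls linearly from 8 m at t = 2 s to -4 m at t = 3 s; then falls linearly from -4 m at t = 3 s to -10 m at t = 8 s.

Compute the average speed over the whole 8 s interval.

3.625 m/s

Average speed = (total path length)/(elapsed time); on a piecewise-linear x-t graph the path length is Σ|Δx|.
0–2 s: |Δx| = |8 − -3| = 11 m
2–3 s: |Δx| = |-4 − 8| = 12 m
3–8 s: |Δx| = |-10 − -4| = 6 m
Total path = 29 m; average speed = 29/8 = 3.625 m/s.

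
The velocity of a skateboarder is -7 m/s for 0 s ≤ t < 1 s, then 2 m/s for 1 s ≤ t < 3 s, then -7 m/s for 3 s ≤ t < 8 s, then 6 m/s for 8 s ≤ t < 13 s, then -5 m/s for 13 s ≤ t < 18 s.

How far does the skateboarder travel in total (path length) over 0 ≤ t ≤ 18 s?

101 m

Distance (not displacement) is the total path length: add the absolute areas under v-t.
0–1 s: |-7| × 1 = 7 m
1–3 s: |2| × 2 = 4 m
3–8 s: |-7| × 5 = 35 m
8–13 s: |6| × 5 = 30 m
13–18 s: |-5| × 5 = 25 m
Total distance = 101 m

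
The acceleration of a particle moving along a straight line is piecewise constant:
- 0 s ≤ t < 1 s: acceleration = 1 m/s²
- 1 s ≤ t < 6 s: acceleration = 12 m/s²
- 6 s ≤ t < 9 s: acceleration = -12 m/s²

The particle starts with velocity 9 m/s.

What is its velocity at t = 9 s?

Δv equals the area under the a-t graph; then v = v₀ + Δv.
0–1 s: 1 × 1 = 1 m/s
1–6 s: 12 × 5 = 60 m/s
6–9 s: -12 × 3 = -36 m/s
Δv = 25 m/s, so v(9) = 9 + (25) = 34 m/s.

34 m/s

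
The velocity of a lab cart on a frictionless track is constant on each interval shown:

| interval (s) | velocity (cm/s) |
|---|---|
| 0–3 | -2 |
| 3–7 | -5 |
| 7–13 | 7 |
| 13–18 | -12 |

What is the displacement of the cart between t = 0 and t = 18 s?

Net displacement equals the area under the velocity-time graph (areas below the axis count negative).
0–3 s: -2 × 3 = -6 cm
3–7 s: -5 × 4 = -20 cm
7–13 s: 7 × 6 = 42 cm
13–18 s: -12 × 5 = -60 cm
Net displacement = -44 cm

-44 cm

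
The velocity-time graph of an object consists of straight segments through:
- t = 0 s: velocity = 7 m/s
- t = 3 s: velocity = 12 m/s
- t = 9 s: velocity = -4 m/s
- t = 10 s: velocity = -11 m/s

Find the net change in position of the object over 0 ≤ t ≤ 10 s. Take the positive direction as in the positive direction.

45 m

Net displacement equals the area under the velocity-time graph (areas below the axis count negative).
0–3 s: ½(7 + 12)(3) = 28.5 m
3–9 s: ½(12 + -4)(6) = 24 m
9–10 s: ½(-4 + -11)(1) = -7.5 m
Net displacement = 45 m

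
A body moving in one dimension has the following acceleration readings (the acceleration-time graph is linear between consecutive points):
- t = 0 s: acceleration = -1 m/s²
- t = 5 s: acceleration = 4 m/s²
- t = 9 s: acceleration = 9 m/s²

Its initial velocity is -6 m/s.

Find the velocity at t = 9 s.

Δv equals the area under the a-t graph; then v = v₀ + Δv.
0–5 s: ½(-1 + 4)(5) = 7.5 m/s
5–9 s: ½(4 + 9)(4) = 26 m/s
Δv = 33.5 m/s, so v(9) = -6 + (33.5) = 27.5 m/s.

27.5 m/s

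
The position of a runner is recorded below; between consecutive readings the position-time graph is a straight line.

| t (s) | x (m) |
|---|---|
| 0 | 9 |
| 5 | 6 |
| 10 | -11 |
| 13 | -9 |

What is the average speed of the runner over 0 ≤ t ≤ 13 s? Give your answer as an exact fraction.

Average speed = (total path length)/(elapsed time); on a piecewise-linear x-t graph the path length is Σ|Δx|.
0–5 s: |Δx| = |6 − 9| = 3 m
5–10 s: |Δx| = |-11 − 6| = 17 m
10–13 s: |Δx| = |-9 − -11| = 2 m
Total path = 22 m; average speed = 22/13 = 22/13 m/s.

22/13 m/s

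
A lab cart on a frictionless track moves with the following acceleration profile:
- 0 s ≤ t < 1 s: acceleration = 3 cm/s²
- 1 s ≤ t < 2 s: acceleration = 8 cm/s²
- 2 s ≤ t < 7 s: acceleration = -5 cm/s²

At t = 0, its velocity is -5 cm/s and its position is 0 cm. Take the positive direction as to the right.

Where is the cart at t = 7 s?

On each constant-a segment, Δv = aΔt and Δx = v₀Δt + ½aΔt²; chain segment to segment.
0–1 s: v starts -5 cm/s; Δx = -5·1 + ½·3·1² = -3.5 cm; v ends -2 cm/s.
1–2 s: v starts -2 cm/s; Δx = -2·1 + ½·8·1² = 2 cm; v ends 6 cm/s.
2–7 s: v starts 6 cm/s; Δx = 6·5 + ½·-5·5² = -32.5 cm; v ends -19 cm/s.
x(7) = 0 + Σ Δx = -34 cm.

-34 cm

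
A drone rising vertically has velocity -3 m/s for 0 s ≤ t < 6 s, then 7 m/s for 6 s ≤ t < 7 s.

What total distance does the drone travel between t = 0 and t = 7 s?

Distance (not displacement) is the total path length: add the absolute areas under v-t.
0–6 s: |-3| × 6 = 18 m
6–7 s: |7| × 1 = 7 m
Total distance = 25 m

25 m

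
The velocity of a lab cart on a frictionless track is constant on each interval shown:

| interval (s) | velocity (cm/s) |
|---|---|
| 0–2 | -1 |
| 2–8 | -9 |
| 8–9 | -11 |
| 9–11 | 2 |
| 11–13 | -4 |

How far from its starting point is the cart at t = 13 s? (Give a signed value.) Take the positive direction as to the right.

-71 cm

Displacement is the signed area under the v-t curve.
0–2 s: -1 × 2 = -2 cm
2–8 s: -9 × 6 = -54 cm
8–9 s: -11 × 1 = -11 cm
9–11 s: 2 × 2 = 4 cm
11–13 s: -4 × 2 = -8 cm
Net displacement = -71 cm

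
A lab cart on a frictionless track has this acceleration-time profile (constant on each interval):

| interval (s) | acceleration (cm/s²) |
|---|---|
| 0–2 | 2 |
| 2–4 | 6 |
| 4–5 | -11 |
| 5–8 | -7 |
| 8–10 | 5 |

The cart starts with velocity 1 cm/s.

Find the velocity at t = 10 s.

-5 cm/s

Δv equals the area under the a-t graph; then v = v₀ + Δv.
0–2 s: 2 × 2 = 4 cm/s
2–4 s: 6 × 2 = 12 cm/s
4–5 s: -11 × 1 = -11 cm/s
5–8 s: -7 × 3 = -21 cm/s
8–10 s: 5 × 2 = 10 cm/s
Δv = -6 cm/s, so v(10) = 1 + (-6) = -5 cm/s.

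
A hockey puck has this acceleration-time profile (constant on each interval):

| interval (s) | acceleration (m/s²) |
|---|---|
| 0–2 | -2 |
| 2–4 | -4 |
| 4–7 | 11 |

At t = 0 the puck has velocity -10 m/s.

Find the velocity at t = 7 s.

11 m/s

Δv equals the area under the a-t graph; then v = v₀ + Δv.
0–2 s: -2 × 2 = -4 m/s
2–4 s: -4 × 2 = -8 m/s
4–7 s: 11 × 3 = 33 m/s
Δv = 21 m/s, so v(7) = -10 + (21) = 11 m/s.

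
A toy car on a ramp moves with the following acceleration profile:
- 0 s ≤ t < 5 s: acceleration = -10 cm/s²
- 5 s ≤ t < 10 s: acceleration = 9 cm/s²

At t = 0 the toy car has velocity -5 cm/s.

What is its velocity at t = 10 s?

-10 cm/s

Δv equals the area under the a-t graph; then v = v₀ + Δv.
0–5 s: -10 × 5 = -50 cm/s
5–10 s: 9 × 5 = 45 cm/s
Δv = -5 cm/s, so v(10) = -5 + (-5) = -10 cm/s.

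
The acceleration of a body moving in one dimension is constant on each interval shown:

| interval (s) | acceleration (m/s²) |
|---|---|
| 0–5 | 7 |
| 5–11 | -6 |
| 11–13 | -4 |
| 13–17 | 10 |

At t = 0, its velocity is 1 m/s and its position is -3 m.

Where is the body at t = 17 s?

237.5 m

On each constant-a segment, Δv = aΔt and Δx = v₀Δt + ½aΔt²; chain segment to segment.
0–5 s: v starts 1 m/s; Δx = 1·5 + ½·7·5² = 92.5 m; v ends 36 m/s.
5–11 s: v starts 36 m/s; Δx = 36·6 + ½·-6·6² = 108 m; v ends 0 m/s.
11–13 s: v starts 0 m/s; Δx = 0·2 + ½·-4·2² = -8 m; v ends -8 m/s.
13–17 s: v starts -8 m/s; Δx = -8·4 + ½·10·4² = 48 m; v ends 32 m/s.
x(17) = -3 + Σ Δx = 237.5 m.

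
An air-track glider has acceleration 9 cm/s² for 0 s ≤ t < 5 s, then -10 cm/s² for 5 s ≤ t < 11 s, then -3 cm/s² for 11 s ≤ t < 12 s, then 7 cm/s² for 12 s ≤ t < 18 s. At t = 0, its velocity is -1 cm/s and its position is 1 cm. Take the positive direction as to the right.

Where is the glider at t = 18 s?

187 cm

On each constant-a segment, Δv = aΔt and Δx = v₀Δt + ½aΔt²; chain segment to segment.
0–5 s: v starts -1 cm/s; Δx = -1·5 + ½·9·5² = 107.5 cm; v ends 44 cm/s.
5–11 s: v starts 44 cm/s; Δx = 44·6 + ½·-10·6² = 84 cm; v ends -16 cm/s.
11–12 s: v starts -16 cm/s; Δx = -16·1 + ½·-3·1² = -17.5 cm; v ends -19 cm/s.
12–18 s: v starts -19 cm/s; Δx = -19·6 + ½·7·6² = 12 cm; v ends 23 cm/s.
x(18) = 1 + Σ Δx = 187 cm.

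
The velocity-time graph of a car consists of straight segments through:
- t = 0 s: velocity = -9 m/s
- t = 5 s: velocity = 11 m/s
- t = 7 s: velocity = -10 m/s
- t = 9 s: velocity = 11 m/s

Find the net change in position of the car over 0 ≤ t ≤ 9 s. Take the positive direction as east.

7 m

Displacement is the signed area under the v-t curve.
0–5 s: ½(-9 + 11)(5) = 5 m
5–7 s: ½(11 + -10)(2) = 1 m
7–9 s: ½(-10 + 11)(2) = 1 m
Net displacement = 7 m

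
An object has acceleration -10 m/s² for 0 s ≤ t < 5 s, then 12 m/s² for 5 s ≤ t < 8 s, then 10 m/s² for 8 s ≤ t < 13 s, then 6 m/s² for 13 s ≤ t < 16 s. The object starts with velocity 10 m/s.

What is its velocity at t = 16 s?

64 m/s

Δv equals the area under the a-t graph; then v = v₀ + Δv.
0–5 s: -10 × 5 = -50 m/s
5–8 s: 12 × 3 = 36 m/s
8–13 s: 10 × 5 = 50 m/s
13–16 s: 6 × 3 = 18 m/s
Δv = 54 m/s, so v(16) = 10 + (54) = 64 m/s.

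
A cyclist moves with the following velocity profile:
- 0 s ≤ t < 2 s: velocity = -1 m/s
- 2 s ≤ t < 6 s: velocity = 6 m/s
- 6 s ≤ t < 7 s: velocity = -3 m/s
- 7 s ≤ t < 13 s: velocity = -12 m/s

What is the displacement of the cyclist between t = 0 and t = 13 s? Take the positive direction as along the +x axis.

Displacement is the signed area under the v-t curve.
0–2 s: -1 × 2 = -2 m
2–6 s: 6 × 4 = 24 m
6–7 s: -3 × 1 = -3 m
7–13 s: -12 × 6 = -72 m
Net displacement = -53 m

-53 m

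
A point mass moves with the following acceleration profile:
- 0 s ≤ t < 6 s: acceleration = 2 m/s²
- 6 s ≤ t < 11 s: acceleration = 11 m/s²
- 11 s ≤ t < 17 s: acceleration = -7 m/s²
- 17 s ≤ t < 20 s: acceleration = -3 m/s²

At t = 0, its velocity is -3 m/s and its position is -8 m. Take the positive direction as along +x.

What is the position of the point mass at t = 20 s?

On each constant-a segment, Δv = aΔt and Δx = v₀Δt + ½aΔt²; chain segment to segment.
0–6 s: v starts -3 m/s; Δx = -3·6 + ½·2·6² = 18 m; v ends 9 m/s.
6–11 s: v starts 9 m/s; Δx = 9·5 + ½·11·5² = 182.5 m; v ends 64 m/s.
11–17 s: v starts 64 m/s; Δx = 64·6 + ½·-7·6² = 258 m; v ends 22 m/s.
17–20 s: v starts 22 m/s; Δx = 22·3 + ½·-3·3² = 52.5 m; v ends 13 m/s.
x(20) = -8 + Σ Δx = 503 m.

503 m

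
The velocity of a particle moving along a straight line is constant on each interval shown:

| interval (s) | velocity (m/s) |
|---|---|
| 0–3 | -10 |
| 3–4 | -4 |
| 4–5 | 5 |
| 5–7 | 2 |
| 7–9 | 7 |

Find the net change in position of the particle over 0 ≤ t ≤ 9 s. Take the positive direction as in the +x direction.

Net displacement equals the area under the velocity-time graph (areas below the axis count negative).
0–3 s: -10 × 3 = -30 m
3–4 s: -4 × 1 = -4 m
4–5 s: 5 × 1 = 5 m
5–7 s: 2 × 2 = 4 m
7–9 s: 7 × 2 = 14 m
Net displacement = -11 m

-11 m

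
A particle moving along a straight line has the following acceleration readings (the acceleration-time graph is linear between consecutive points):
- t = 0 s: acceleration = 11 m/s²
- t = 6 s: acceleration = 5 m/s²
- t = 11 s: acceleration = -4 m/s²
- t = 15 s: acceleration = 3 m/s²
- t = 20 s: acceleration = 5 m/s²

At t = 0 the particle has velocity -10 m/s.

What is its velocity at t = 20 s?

Δv equals the area under the a-t graph; then v = v₀ + Δv.
0–6 s: ½(11 + 5)(6) = 48 m/s
6–11 s: ½(5 + -4)(5) = 2.5 m/s
11–15 s: ½(-4 + 3)(4) = -2 m/s
15–20 s: ½(3 + 5)(5) = 20 m/s
Δv = 68.5 m/s, so v(20) = -10 + (68.5) = 58.5 m/s.

58.5 m/s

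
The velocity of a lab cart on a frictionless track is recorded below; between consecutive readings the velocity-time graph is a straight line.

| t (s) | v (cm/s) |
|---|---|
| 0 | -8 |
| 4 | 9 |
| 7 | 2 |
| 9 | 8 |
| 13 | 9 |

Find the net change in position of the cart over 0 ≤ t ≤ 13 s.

Net displacement equals the area under the velocity-time graph (areas below the axis count negative).
0–4 s: ½(-8 + 9)(4) = 2 cm
4–7 s: ½(9 + 2)(3) = 16.5 cm
7–9 s: ½(2 + 8)(2) = 10 cm
9–13 s: ½(8 + 9)(4) = 34 cm
Net displacement = 62.5 cm

62.5 cm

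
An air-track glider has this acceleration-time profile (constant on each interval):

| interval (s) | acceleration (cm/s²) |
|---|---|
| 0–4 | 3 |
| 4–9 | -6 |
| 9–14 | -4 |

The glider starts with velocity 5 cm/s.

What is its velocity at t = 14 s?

Δv equals the area under the a-t graph; then v = v₀ + Δv.
0–4 s: 3 × 4 = 12 cm/s
4–9 s: -6 × 5 = -30 cm/s
9–14 s: -4 × 5 = -20 cm/s
Δv = -38 cm/s, so v(14) = 5 + (-38) = -33 cm/s.

-33 cm/s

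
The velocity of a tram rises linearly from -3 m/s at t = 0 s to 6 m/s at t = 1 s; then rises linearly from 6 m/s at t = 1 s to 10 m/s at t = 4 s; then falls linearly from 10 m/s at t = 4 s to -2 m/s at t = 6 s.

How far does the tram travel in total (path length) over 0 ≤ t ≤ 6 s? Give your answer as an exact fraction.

Distance (not displacement) is the total path length: add the absolute areas under v-t.
0–1 s: v = 0 at t = 1/3 s; triangle areas 0.5 + 2 = 2.5 m
1–4 s: |½(6 + 10)(3)| = 24 m
4–6 s: v = 0 at t = 17/3 s; triangle areas 25/3 + 1/3 = 26/3 m
Total distance = 211/6 m

211/6 m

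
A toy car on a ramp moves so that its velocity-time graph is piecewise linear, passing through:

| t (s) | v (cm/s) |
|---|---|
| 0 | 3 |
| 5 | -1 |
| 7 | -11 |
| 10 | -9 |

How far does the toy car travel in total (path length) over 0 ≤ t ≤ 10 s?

48.25 cm

Distance (not displacement) is the total path length: add the absolute areas under v-t.
0–5 s: v = 0 at t = 3.75 s; triangle areas 5.625 + 0.625 = 6.25 cm
5–7 s: |½(-1 + -11)(2)| = 12 cm
7–10 s: |½(-11 + -9)(3)| = 30 cm
Total distance = 48.25 cm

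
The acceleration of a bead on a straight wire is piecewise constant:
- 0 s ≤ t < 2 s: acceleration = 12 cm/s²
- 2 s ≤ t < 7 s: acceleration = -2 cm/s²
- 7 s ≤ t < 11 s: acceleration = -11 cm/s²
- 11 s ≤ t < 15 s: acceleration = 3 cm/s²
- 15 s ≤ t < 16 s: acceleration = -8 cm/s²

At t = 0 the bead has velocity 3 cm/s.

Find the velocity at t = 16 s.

Δv equals the area under the a-t graph; then v = v₀ + Δv.
0–2 s: 12 × 2 = 24 cm/s
2–7 s: -2 × 5 = -10 cm/s
7–11 s: -11 × 4 = -44 cm/s
11–15 s: 3 × 4 = 12 cm/s
15–16 s: -8 × 1 = -8 cm/s
Δv = -26 cm/s, so v(16) = 3 + (-26) = -23 cm/s.

-23 cm/s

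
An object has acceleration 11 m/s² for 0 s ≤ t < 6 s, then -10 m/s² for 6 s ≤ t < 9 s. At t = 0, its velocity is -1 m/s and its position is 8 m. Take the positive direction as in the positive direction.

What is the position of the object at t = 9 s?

On each constant-a segment, Δv = aΔt and Δx = v₀Δt + ½aΔt²; chain segment to segment.
0–6 s: v starts -1 m/s; Δx = -1·6 + ½·11·6² = 192 m; v ends 65 m/s.
6–9 s: v starts 65 m/s; Δx = 65·3 + ½·-10·3² = 150 m; v ends 35 m/s.
x(9) = 8 + Σ Δx = 350 m.

350 m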